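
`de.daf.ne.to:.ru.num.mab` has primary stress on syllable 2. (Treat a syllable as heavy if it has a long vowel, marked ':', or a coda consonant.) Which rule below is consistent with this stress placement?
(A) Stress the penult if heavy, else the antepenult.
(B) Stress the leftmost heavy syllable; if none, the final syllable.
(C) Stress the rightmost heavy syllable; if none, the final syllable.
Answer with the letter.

Rule A → syllable 6 (observed: 2).
Rule B → syllable 2 ✓.
Rule C → syllable 7 (observed: 2).

B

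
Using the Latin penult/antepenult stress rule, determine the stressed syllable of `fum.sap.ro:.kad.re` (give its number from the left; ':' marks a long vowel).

Classical Latin: stress the penult if heavy (long vowel or closed), else the antepenult.
Weights: 3 ro: H, 4 kad H, 5 re L.
The penult (syllable 4, kad) is heavy, so it takes stress.
Stress on syllable 4: fum.sap.ro:.ˈkad.re.

4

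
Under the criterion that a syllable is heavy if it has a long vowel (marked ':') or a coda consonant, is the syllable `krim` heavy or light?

heavy

`krim`: short vowel, closed (coda /m/). Closed → heavy.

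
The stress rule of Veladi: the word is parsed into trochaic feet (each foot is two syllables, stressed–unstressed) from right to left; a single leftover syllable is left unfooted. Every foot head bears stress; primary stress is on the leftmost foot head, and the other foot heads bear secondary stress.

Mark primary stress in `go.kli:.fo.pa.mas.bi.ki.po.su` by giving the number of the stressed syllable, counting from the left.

2

Parse right to left into trochaic (ˈσσ) feet: go (ˈkli:.fo) (ˈpa.mas) (ˈbi.ki) (ˈpo.su). Syllable 1 is left unfooted.
Foot heads (stressed positions): 2, 4, 6, 8.
End Rule Leftmost: primary stress on the leftmost head = syllable 2.
Primary stress: syllable 2 → go.ˈkli:.fo.pa.mas.bi.ki.po.su.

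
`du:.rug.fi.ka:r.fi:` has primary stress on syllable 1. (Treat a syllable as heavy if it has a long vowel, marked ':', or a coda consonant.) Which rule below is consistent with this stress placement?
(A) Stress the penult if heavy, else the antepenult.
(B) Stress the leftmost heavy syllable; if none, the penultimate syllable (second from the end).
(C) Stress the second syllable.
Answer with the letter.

B

Rule A → syllable 4 (observed: 1).
Rule B → syllable 1 ✓.
Rule C → syllable 2 (observed: 1).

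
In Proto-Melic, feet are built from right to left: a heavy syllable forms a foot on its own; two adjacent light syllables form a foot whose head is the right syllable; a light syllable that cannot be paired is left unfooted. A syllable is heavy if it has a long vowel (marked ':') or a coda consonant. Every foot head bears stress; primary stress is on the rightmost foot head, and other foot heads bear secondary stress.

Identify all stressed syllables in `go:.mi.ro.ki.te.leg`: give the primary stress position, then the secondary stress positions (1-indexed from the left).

primary 6, secondary 1, 3, 5

Weights: 1 go: H, 2 mi L, 3 ro L, 4 ki L, 5 te L, 6 leg H.
Parse right to left (heavy = foot alone; LL = one foot; stranded L unfooted): (ˈgo:) (mi.ˈro) (ki.ˈte) (ˈleg).
Foot heads: 1, 3, 5, 6.
Primary stress on the rightmost head = syllable 6.
Secondary stress on 1, 3, 5: ˌgo:.mi.ˌro.ki.ˌte.ˈleg.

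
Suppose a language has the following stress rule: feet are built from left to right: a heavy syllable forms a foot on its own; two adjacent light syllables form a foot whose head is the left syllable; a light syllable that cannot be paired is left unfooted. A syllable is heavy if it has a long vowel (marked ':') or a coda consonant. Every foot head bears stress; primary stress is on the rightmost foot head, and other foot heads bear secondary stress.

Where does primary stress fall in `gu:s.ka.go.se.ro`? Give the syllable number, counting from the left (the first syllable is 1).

Weights: 1 gu:s H, 2 ka L, 3 go L, 4 se L, 5 ro L.
Parse left to right (heavy = foot alone; LL = one foot; stranded L unfooted): (ˈgu:s) (ˈka.go) (ˈse.ro).
Foot heads: 1, 2, 4.
Primary stress on the rightmost head = syllable 4.
Primary stress: syllable 4 → gu:s.ka.go.ˈse.ro.

4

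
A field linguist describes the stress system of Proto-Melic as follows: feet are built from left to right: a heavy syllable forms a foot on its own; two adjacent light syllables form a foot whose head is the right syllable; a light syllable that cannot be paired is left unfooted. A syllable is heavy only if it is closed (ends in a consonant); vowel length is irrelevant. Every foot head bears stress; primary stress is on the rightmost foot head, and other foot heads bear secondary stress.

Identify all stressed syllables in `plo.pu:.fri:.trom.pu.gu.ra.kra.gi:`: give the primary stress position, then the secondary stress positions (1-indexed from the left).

Weights: 1 plo L, 2 pu: L, 3 fri: L, 4 trom H, 5 pu L, 6 gu L, 7 ra L, 8 kra L, 9 gi: L.
Parse left to right (heavy = foot alone; LL = one foot; stranded L unfooted): (plo.ˈpu:) fri: (ˈtrom) (pu.ˈgu) (ra.ˈkra) gi:.
Foot heads: 2, 4, 6, 8.
Primary stress on the rightmost head = syllable 8.
Secondary stress on 2, 4, 6: plo.ˌpu:.fri:.ˌtrom.pu.ˌgu.ra.ˈkra.gi:.

primary 8, secondary 2, 4, 6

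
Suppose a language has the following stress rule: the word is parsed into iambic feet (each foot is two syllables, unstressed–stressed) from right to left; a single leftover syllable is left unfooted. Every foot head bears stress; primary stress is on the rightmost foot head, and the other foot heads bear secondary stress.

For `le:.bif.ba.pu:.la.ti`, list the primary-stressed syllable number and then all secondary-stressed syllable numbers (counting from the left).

primary 6, secondary 2, 4

Parse right to left into iambic (σˈσ) feet: (le:.ˈbif) (ba.ˈpu:) (la.ˈti).
Foot heads (stressed positions): 2, 4, 6.
End Rule Rightmost: primary stress on the rightmost head = syllable 6.
Secondary stress on 2, 4: le:.ˌbif.ba.ˌpu:.la.ˈti.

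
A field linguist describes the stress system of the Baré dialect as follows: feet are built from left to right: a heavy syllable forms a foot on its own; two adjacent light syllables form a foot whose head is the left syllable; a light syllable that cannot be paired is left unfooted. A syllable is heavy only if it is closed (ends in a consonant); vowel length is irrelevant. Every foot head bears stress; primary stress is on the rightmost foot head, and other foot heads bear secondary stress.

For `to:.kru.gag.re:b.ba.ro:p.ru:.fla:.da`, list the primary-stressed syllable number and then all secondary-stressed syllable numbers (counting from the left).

primary 7, secondary 1, 3, 4, 6

Weights: 1 to: L, 2 kru L, 3 gag H, 4 re:b H, 5 ba L, 6 ro:p H, 7 ru: L, 8 fla: L, 9 da L.
Parse left to right (heavy = foot alone; LL = one foot; stranded L unfooted): (ˈto:.kru) (ˈgag) (ˈre:b) ba (ˈro:p) (ˈru:.fla:) da.
Foot heads: 1, 3, 4, 6, 7.
Primary stress on the rightmost head = syllable 7.
Secondary stress on 1, 3, 4, 6: ˌto:.kru.ˌgag.ˌre:b.ba.ˌro:p.ˈru:.fla:.da.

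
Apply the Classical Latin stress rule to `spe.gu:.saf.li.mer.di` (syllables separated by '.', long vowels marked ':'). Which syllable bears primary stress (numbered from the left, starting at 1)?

5

Classical Latin: stress the penult if heavy (long vowel or closed), else the antepenult.
Weights: 4 li L, 5 mer H, 6 di L.
The penult (syllable 5, mer) is heavy, so it takes stress.
Stress on syllable 5: spe.gu:.saf.li.ˈmer.di.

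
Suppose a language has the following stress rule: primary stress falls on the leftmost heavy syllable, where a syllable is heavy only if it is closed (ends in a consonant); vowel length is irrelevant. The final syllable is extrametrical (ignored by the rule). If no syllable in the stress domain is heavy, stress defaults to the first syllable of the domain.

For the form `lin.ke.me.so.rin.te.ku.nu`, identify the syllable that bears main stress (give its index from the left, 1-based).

The final syllable (8, nu) is extrametrical; the stress domain is syllables 1–7.
Weights: 1 lin H, 2 ke L, 3 me L, 4 so L, 5 rin H, 6 te L, 7 ku L.
Heavy syllables in the domain: 1, 5. The leftmost is syllable 1 (lin).
Primary stress: syllable 1 → ˈlin.ke.me.so.rin.te.ku.nu.

1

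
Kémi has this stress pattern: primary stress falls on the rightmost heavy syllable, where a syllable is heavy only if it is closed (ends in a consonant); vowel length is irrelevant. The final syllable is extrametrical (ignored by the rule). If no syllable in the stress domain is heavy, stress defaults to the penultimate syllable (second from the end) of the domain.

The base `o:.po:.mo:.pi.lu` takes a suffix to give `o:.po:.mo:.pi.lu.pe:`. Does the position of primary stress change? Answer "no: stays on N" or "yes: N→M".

yes: 3→4

Base `o:.po:.mo:.pi.lu` (5 syllables):
  The final syllable (5, lu) is extrametrical; the stress domain is syllables 1–4.
  Weights: 1 o: L, 2 po: L, 3 mo: L, 4 pi L.
  No heavy syllable in the domain; default to the penultimate syllable (second from the end) of the domain = syllable 3.
  → primary stress on syllable 3.
Suffixed `o:.po:.mo:.pi.lu.pe:` (6 syllables):
  The final syllable (6, pe:) is extrametrical; the stress domain is syllables 1–5.
  Weights: 1 o: L, 2 po: L, 3 mo: L, 4 pi L, 5 lu L.
  No heavy syllable in the domain; default to the penultimate syllable (second from the end) of the domain = syllable 4.
  → primary stress on syllable 4.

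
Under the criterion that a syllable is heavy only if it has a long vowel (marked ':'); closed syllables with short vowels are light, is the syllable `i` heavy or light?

`i`: short vowel, open (no coda). Short vowel → light.

light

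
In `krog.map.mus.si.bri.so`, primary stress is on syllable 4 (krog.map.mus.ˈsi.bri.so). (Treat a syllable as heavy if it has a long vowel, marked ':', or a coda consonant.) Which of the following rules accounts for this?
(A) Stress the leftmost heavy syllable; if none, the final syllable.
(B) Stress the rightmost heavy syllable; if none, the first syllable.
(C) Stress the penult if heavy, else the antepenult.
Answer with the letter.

C

Rule A → syllable 1 (observed: 4).
Rule B → syllable 3 (observed: 4).
Rule C → syllable 4 ✓.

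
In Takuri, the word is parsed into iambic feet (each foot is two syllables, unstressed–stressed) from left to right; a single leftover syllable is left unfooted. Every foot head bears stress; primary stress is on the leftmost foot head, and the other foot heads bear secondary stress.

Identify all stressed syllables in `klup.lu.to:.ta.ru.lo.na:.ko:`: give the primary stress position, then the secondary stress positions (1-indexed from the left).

Parse left to right into iambic (σˈσ) feet: (klup.ˈlu) (to:.ˈta) (ru.ˈlo) (na:.ˈko:).
Foot heads (stressed positions): 2, 4, 6, 8.
End Rule Leftmost: primary stress on the leftmost head = syllable 2.
Secondary stress on 4, 6, 8: klup.ˈlu.to:.ˌta.ru.ˌlo.na:.ˌko:.

primary 2, secondary 4, 6, 8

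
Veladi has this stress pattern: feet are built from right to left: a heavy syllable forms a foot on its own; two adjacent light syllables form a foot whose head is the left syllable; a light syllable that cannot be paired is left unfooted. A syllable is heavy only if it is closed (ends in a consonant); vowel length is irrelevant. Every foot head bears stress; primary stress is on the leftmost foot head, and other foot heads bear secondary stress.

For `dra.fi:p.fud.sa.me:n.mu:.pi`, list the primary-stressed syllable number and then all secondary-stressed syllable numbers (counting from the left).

primary 2, secondary 3, 5, 6

Weights: 1 dra L, 2 fi:p H, 3 fud H, 4 sa L, 5 me:n H, 6 mu: L, 7 pi L.
Parse right to left (heavy = foot alone; LL = one foot; stranded L unfooted): dra (ˈfi:p) (ˈfud) sa (ˈme:n) (ˈmu:.pi).
Foot heads: 2, 3, 5, 6.
Primary stress on the leftmost head = syllable 2.
Secondary stress on 3, 5, 6: dra.ˈfi:p.ˌfud.sa.ˌme:n.ˌmu:.pi.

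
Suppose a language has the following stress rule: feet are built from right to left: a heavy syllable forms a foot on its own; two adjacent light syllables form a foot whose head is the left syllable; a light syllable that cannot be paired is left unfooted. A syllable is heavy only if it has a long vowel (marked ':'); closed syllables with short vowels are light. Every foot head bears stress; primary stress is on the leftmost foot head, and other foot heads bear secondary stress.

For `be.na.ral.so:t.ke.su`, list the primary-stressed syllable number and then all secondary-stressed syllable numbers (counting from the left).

primary 2, secondary 4, 5

Weights: 1 be L, 2 na L, 3 ral L, 4 so:t H, 5 ke L, 6 su L.
Parse right to left (heavy = foot alone; LL = one foot; stranded L unfooted): be (ˈna.ral) (ˈso:t) (ˈke.su).
Foot heads: 2, 4, 5.
Primary stress on the leftmost head = syllable 2.
Secondary stress on 4, 5: be.ˈna.ral.ˌso:t.ˌke.su.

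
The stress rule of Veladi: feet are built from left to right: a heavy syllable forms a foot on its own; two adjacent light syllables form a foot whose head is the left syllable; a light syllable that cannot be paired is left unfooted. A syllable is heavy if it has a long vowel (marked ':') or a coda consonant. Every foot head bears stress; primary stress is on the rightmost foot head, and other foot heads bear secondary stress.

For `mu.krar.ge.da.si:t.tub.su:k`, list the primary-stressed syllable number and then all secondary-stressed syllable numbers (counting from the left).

Weights: 1 mu L, 2 krar H, 3 ge L, 4 da L, 5 si:t H, 6 tub H, 7 su:k H.
Parse left to right (heavy = foot alone; LL = one foot; stranded L unfooted): mu (ˈkrar) (ˈge.da) (ˈsi:t) (ˈtub) (ˈsu:k).
Foot heads: 2, 3, 5, 6, 7.
Primary stress on the rightmost head = syllable 7.
Secondary stress on 2, 3, 5, 6: mu.ˌkrar.ˌge.da.ˌsi:t.ˌtub.ˈsu:k.

primary 7, secondary 2, 3, 5, 6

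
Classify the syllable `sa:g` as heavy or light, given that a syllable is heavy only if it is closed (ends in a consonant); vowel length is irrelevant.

heavy

`sa:g`: long vowel, closed (coda /g/). Closed (coda /g/) → heavy.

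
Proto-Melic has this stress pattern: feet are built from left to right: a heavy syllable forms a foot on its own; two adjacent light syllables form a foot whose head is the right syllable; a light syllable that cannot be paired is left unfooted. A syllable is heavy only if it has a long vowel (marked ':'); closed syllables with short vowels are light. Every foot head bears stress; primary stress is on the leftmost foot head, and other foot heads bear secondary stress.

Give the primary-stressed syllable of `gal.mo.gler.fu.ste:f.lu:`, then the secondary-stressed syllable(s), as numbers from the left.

primary 2, secondary 4, 5, 6

Weights: 1 gal L, 2 mo L, 3 gler L, 4 fu L, 5 ste:f H, 6 lu: H.
Parse left to right (heavy = foot alone; LL = one foot; stranded L unfooted): (gal.ˈmo) (gler.ˈfu) (ˈste:f) (ˈlu:).
Foot heads: 2, 4, 5, 6.
Primary stress on the leftmost head = syllable 2.
Secondary stress on 4, 5, 6: gal.ˈmo.gler.ˌfu.ˌste:f.ˌlu:.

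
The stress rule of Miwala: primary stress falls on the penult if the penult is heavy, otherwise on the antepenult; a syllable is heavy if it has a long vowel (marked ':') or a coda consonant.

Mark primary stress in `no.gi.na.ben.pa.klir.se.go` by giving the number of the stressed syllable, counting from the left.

Weights: 6 klir H, 7 se L, 8 go L.
The penult (syllable 7, se) is light, so stress falls on the antepenult (syllable 6, klir).
Primary stress: syllable 6 → no.gi.na.ben.pa.ˈklir.se.go.

6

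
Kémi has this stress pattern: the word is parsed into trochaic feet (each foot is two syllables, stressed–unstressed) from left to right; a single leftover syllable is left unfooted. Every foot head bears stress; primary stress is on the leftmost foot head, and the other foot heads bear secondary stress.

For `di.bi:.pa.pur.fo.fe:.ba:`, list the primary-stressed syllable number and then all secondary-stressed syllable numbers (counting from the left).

primary 1, secondary 3, 5

Parse left to right into trochaic (ˈσσ) feet: (ˈdi.bi:) (ˈpa.pur) (ˈfo.fe:) ba:. Syllable 7 is left unfooted.
Foot heads (stressed positions): 1, 3, 5.
End Rule Leftmost: primary stress on the leftmost head = syllable 1.
Secondary stress on 3, 5: ˈdi.bi:.ˌpa.pur.ˌfo.fe:.ba:.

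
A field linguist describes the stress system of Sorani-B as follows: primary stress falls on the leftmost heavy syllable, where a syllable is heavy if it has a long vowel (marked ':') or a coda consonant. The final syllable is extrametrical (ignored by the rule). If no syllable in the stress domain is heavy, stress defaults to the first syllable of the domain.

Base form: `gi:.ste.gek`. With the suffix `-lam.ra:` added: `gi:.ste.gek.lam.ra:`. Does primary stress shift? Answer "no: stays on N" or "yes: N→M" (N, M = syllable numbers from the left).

no: stays on 1

Base `gi:.ste.gek` (3 syllables):
  The final syllable (3, gek) is extrametrical; the stress domain is syllables 1–2.
  Weights: 1 gi: H, 2 ste L.
  Heavy syllables in the domain: 1. The leftmost is syllable 1 (gi:).
  → primary stress on syllable 1.
Suffixed `gi:.ste.gek.lam.ra:` (5 syllables):
  The final syllable (5, ra:) is extrametrical; the stress domain is syllables 1–4.
  Weights: 1 gi: H, 2 ste L, 3 gek H, 4 lam H.
  Heavy syllables in the domain: 1, 3, 4. The leftmost is syllable 1 (gi:).
  → primary stress on syllable 1.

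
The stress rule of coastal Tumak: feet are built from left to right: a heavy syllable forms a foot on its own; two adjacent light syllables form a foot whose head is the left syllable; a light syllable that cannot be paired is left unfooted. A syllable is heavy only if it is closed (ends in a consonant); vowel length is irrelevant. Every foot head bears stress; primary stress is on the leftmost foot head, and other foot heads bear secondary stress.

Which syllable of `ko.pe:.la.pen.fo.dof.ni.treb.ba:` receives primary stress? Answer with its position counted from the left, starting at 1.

1

Weights: 1 ko L, 2 pe: L, 3 la L, 4 pen H, 5 fo L, 6 dof H, 7 ni L, 8 treb H, 9 ba: L.
Parse left to right (heavy = foot alone; LL = one foot; stranded L unfooted): (ˈko.pe:) la (ˈpen) fo (ˈdof) ni (ˈtreb) ba:.
Foot heads: 1, 4, 6, 8.
Primary stress on the leftmost head = syllable 1.
Primary stress: syllable 1 → ˈko.pe:.la.pen.fo.dof.ni.treb.ba:.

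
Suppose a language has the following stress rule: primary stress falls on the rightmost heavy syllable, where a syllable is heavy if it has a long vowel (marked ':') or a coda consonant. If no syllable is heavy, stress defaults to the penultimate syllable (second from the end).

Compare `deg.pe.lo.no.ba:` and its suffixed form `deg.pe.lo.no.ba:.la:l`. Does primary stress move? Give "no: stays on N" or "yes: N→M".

Base `deg.pe.lo.no.ba:` (5 syllables):
  Weights: 1 deg H, 2 pe L, 3 lo L, 4 no L, 5 ba: H.
  Heavy syllables in the domain: 1, 5. The rightmost is syllable 5 (ba:).
  → primary stress on syllable 5.
Suffixed `deg.pe.lo.no.ba:.la:l` (6 syllables):
  Weights: 1 deg H, 2 pe L, 3 lo L, 4 no L, 5 ba: H, 6 la:l H.
  Heavy syllables in the domain: 1, 5, 6. The rightmost is syllable 6 (la:l).
  → primary stress on syllable 6.

yes: 5→6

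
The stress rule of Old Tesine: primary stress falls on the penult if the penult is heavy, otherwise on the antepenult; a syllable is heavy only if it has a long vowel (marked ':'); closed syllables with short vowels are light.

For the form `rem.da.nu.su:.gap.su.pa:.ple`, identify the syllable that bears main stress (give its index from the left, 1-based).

Weights: 6 su L, 7 pa: H, 8 ple L.
The penult (syllable 7, pa:) is heavy, so it takes stress.
Primary stress: syllable 7 → rem.da.nu.su:.gap.su.ˈpa:.ple.

7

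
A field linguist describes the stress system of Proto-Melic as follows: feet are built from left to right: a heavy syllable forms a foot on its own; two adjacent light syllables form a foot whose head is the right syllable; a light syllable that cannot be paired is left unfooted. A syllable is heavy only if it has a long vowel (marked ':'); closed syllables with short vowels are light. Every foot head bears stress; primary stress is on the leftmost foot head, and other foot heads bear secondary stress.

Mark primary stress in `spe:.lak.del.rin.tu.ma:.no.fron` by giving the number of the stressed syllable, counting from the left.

1

Weights: 1 spe: H, 2 lak L, 3 del L, 4 rin L, 5 tu L, 6 ma: H, 7 no L, 8 fron L.
Parse left to right (heavy = foot alone; LL = one foot; stranded L unfooted): (ˈspe:) (lak.ˈdel) (rin.ˈtu) (ˈma:) (no.ˈfron).
Foot heads: 1, 3, 5, 6, 8.
Primary stress on the leftmost head = syllable 1.
Primary stress: syllable 1 → ˈspe:.lak.del.rin.tu.ma:.no.fron.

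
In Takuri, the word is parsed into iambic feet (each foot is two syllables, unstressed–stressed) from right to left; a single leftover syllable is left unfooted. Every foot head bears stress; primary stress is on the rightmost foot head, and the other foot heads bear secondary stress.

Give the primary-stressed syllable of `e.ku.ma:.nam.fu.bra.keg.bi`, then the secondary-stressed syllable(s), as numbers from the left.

Parse right to left into iambic (σˈσ) feet: (e.ˈku) (ma:.ˈnam) (fu.ˈbra) (keg.ˈbi).
Foot heads (stressed positions): 2, 4, 6, 8.
End Rule Rightmost: primary stress on the rightmost head = syllable 8.
Secondary stress on 2, 4, 6: e.ˌku.ma:.ˌnam.fu.ˌbra.keg.ˈbi.

primary 8, secondary 2, 4, 6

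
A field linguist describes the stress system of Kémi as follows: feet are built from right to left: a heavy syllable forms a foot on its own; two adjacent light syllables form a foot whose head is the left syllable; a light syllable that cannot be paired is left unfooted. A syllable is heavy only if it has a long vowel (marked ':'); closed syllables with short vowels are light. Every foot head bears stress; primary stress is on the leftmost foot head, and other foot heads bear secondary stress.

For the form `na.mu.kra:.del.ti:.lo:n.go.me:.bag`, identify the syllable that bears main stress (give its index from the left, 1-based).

1

Weights: 1 na L, 2 mu L, 3 kra: H, 4 del L, 5 ti: H, 6 lo:n H, 7 go L, 8 me: H, 9 bag L.
Parse right to left (heavy = foot alone; LL = one foot; stranded L unfooted): (ˈna.mu) (ˈkra:) del (ˈti:) (ˈlo:n) go (ˈme:) bag.
Foot heads: 1, 3, 5, 6, 8.
Primary stress on the leftmost head = syllable 1.
Primary stress: syllable 1 → ˈna.mu.kra:.del.ti:.lo:n.go.me:.bag.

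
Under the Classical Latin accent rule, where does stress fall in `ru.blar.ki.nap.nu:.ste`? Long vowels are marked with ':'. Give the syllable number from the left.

5

Classical Latin: stress the penult if heavy (long vowel or closed), else the antepenult.
Weights: 4 nap H, 5 nu: H, 6 ste L.
The penult (syllable 5, nu:) is heavy, so it takes stress.
Stress on syllable 5: ru.blar.ki.nap.ˈnu:.ste.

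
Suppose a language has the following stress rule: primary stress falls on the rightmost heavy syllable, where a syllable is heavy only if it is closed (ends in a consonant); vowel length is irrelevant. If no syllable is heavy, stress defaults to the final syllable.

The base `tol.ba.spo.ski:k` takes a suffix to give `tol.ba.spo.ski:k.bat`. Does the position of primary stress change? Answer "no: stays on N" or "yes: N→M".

Base `tol.ba.spo.ski:k` (4 syllables):
  Weights: 1 tol H, 2 ba L, 3 spo L, 4 ski:k H.
  Heavy syllables in the domain: 1, 4. The rightmost is syllable 4 (ski:k).
  → primary stress on syllable 4.
Suffixed `tol.ba.spo.ski:k.bat` (5 syllables):
  Weights: 1 tol H, 2 ba L, 3 spo L, 4 ski:k H, 5 bat H.
  Heavy syllables in the domain: 1, 4, 5. The rightmost is syllable 5 (bat).
  → primary stress on syllable 5.

yes: 4→5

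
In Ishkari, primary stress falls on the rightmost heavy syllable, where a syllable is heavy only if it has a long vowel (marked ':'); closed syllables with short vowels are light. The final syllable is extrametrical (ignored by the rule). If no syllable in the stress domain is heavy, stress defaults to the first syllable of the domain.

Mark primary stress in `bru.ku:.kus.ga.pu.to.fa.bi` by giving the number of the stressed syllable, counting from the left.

The final syllable (8, bi) is extrametrical; the stress domain is syllables 1–7.
Weights: 1 bru L, 2 ku: H, 3 kus L, 4 ga L, 5 pu L, 6 to L, 7 fa L.
Heavy syllables in the domain: 2. The rightmost is syllable 2 (ku:).
Primary stress: syllable 2 → bru.ˈku:.kus.ga.pu.to.fa.bi.

2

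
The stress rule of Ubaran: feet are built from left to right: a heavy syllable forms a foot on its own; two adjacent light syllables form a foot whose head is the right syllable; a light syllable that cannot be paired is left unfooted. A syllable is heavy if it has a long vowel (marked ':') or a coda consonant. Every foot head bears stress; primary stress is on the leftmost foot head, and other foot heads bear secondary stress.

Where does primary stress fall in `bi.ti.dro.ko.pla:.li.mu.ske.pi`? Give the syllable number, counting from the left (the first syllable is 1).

2

Weights: 1 bi L, 2 ti L, 3 dro L, 4 ko L, 5 pla: H, 6 li L, 7 mu L, 8 ske L, 9 pi L.
Parse left to right (heavy = foot alone; LL = one foot; stranded L unfooted): (bi.ˈti) (dro.ˈko) (ˈpla:) (li.ˈmu) (ske.ˈpi).
Foot heads: 2, 4, 5, 7, 9.
Primary stress on the leftmost head = syllable 2.
Primary stress: syllable 2 → bi.ˈti.dro.ko.pla:.li.mu.ske.pi.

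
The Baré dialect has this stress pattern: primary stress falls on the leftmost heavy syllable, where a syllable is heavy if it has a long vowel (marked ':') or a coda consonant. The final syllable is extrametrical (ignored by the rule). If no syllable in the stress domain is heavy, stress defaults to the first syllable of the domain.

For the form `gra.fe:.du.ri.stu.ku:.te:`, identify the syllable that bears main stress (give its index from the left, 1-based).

The final syllable (7, te:) is extrametrical; the stress domain is syllables 1–6.
Weights: 1 gra L, 2 fe: H, 3 du L, 4 ri L, 5 stu L, 6 ku: H.
Heavy syllables in the domain: 2, 6. The leftmost is syllable 2 (fe:).
Primary stress: syllable 2 → gra.ˈfe:.du.ri.stu.ku:.te:.

2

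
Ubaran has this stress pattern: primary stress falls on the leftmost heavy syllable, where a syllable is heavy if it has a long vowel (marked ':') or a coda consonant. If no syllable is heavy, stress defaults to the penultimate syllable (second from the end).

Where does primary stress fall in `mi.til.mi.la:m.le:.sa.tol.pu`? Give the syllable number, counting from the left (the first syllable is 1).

2

Weights: 1 mi L, 2 til H, 3 mi L, 4 la:m H, 5 le: H, 6 sa L, 7 tol H, 8 pu L.
Heavy syllables in the domain: 2, 4, 5, 7. The leftmost is syllable 2 (til).
Primary stress: syllable 2 → mi.ˈtil.mi.la:m.le:.sa.tol.pu.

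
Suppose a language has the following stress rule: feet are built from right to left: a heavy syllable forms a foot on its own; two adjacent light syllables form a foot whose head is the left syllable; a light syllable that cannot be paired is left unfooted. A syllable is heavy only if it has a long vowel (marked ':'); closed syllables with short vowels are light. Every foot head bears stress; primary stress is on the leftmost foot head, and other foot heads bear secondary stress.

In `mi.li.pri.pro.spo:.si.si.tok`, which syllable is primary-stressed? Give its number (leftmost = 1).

Weights: 1 mi L, 2 li L, 3 pri L, 4 pro L, 5 spo: H, 6 si L, 7 si L, 8 tok L.
Parse right to left (heavy = foot alone; LL = one foot; stranded L unfooted): (ˈmi.li) (ˈpri.pro) (ˈspo:) si (ˈsi.tok).
Foot heads: 1, 3, 5, 7.
Primary stress on the leftmost head = syllable 1.
Primary stress: syllable 1 → ˈmi.li.pri.pro.spo:.si.si.tok.

1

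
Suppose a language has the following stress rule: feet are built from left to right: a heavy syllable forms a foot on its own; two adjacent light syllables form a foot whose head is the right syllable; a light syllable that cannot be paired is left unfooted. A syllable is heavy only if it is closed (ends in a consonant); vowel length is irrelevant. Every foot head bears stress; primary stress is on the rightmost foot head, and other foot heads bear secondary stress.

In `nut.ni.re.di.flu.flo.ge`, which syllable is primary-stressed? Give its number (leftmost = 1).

7

Weights: 1 nut H, 2 ni L, 3 re L, 4 di L, 5 flu L, 6 flo L, 7 ge L.
Parse left to right (heavy = foot alone; LL = one foot; stranded L unfooted): (ˈnut) (ni.ˈre) (di.ˈflu) (flo.ˈge).
Foot heads: 1, 3, 5, 7.
Primary stress on the rightmost head = syllable 7.
Primary stress: syllable 7 → nut.ni.re.di.flu.flo.ˈge.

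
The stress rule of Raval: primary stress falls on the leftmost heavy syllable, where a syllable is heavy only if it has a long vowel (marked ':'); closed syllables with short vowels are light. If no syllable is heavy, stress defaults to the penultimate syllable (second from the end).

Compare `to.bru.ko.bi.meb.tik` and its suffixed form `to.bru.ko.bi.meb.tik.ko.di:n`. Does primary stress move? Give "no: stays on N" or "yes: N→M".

Base `to.bru.ko.bi.meb.tik` (6 syllables):
  Weights: 1 to L, 2 bru L, 3 ko L, 4 bi L, 5 meb L, 6 tik L.
  No heavy syllable in the domain; default to the penultimate syllable (second from the end) = syllable 5.
  → primary stress on syllable 5.
Suffixed `to.bru.ko.bi.meb.tik.ko.di:n` (8 syllables):
  Weights: 1 to L, 2 bru L, 3 ko L, 4 bi L, 5 meb L, 6 tik L, 7 ko L, 8 di:n H.
  Heavy syllables in the domain: 8. The leftmost is syllable 8 (di:n).
  → primary stress on syllable 8.

yes: 5→8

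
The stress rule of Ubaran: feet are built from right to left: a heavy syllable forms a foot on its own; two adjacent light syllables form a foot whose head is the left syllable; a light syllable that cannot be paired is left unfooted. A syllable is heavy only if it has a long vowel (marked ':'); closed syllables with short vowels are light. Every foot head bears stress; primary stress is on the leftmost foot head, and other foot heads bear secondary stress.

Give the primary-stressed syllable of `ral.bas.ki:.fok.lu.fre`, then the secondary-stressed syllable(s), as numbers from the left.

Weights: 1 ral L, 2 bas L, 3 ki: H, 4 fok L, 5 lu L, 6 fre L.
Parse right to left (heavy = foot alone; LL = one foot; stranded L unfooted): (ˈral.bas) (ˈki:) fok (ˈlu.fre).
Foot heads: 1, 3, 5.
Primary stress on the leftmost head = syllable 1.
Secondary stress on 3, 5: ˈral.bas.ˌki:.fok.ˌlu.fre.

primary 1, secondary 3, 5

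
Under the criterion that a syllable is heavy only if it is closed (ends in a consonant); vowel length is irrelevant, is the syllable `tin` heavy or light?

`tin`: short vowel, closed (coda /n/). Closed (coda /n/) → heavy.

heavy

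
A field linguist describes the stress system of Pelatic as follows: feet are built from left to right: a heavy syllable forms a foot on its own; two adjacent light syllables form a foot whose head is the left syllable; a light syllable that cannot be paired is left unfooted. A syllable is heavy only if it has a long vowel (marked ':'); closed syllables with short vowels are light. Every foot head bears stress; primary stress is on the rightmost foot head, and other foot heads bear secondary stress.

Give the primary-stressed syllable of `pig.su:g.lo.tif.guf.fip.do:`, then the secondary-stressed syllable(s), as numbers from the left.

Weights: 1 pig L, 2 su:g H, 3 lo L, 4 tif L, 5 guf L, 6 fip L, 7 do: H.
Parse left to right (heavy = foot alone; LL = one foot; stranded L unfooted): pig (ˈsu:g) (ˈlo.tif) (ˈguf.fip) (ˈdo:).
Foot heads: 2, 3, 5, 7.
Primary stress on the rightmost head = syllable 7.
Secondary stress on 2, 3, 5: pig.ˌsu:g.ˌlo.tif.ˌguf.fip.ˈdo:.

primary 7, secondary 2, 3, 5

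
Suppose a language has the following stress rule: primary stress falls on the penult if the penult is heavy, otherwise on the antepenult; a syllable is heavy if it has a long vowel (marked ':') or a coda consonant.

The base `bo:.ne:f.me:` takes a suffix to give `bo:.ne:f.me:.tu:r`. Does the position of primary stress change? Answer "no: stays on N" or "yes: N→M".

yes: 2→3

Base `bo:.ne:f.me:` (3 syllables):
  Weights: 1 bo: H, 2 ne:f H, 3 me: H.
  The penult (syllable 2, ne:f) is heavy, so it takes stress.
  → primary stress on syllable 2.
Suffixed `bo:.ne:f.me:.tu:r` (4 syllables):
  Weights: 2 ne:f H, 3 me: H, 4 tu:r H.
  The penult (syllable 3, me:) is heavy, so it takes stress.
  → primary stress on syllable 3.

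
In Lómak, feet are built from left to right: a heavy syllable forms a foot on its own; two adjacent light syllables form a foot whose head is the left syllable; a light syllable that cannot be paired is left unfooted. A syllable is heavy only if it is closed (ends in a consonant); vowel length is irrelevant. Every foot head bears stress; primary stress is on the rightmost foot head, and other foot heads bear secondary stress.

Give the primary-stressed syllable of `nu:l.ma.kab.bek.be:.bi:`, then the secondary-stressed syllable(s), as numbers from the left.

primary 5, secondary 1, 3, 4

Weights: 1 nu:l H, 2 ma L, 3 kab H, 4 bek H, 5 be: L, 6 bi: L.
Parse left to right (heavy = foot alone; LL = one foot; stranded L unfooted): (ˈnu:l) ma (ˈkab) (ˈbek) (ˈbe:.bi:).
Foot heads: 1, 3, 4, 5.
Primary stress on the rightmost head = syllable 5.
Secondary stress on 1, 3, 4: ˌnu:l.ma.ˌkab.ˌbek.ˈbe:.bi:.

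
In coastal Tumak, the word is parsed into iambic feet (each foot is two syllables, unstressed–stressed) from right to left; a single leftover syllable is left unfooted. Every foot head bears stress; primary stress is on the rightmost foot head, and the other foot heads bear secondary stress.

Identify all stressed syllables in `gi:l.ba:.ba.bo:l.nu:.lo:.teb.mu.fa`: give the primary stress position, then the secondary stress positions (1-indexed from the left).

primary 9, secondary 3, 5, 7

Parse right to left into iambic (σˈσ) feet: gi:l (ba:.ˈba) (bo:l.ˈnu:) (lo:.ˈteb) (mu.ˈfa). Syllable 1 is left unfooted.
Foot heads (stressed positions): 3, 5, 7, 9.
End Rule Rightmost: primary stress on the rightmost head = syllable 9.
Secondary stress on 3, 5, 7: gi:l.ba:.ˌba.bo:l.ˌnu:.lo:.ˌteb.mu.ˈfa.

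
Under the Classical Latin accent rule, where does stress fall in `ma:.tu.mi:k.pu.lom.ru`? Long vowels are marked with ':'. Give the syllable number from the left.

5

Classical Latin: stress the penult if heavy (long vowel or closed), else the antepenult.
Weights: 4 pu L, 5 lom H, 6 ru L.
The penult (syllable 5, lom) is heavy, so it takes stress.
Stress on syllable 5: ma:.tu.mi:k.pu.ˈlom.ru.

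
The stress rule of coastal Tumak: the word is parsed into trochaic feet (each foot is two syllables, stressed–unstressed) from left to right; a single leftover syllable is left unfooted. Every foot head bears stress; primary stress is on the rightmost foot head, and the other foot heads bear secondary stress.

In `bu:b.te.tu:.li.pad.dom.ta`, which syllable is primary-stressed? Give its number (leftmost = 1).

5

Parse left to right into trochaic (ˈσσ) feet: (ˈbu:b.te) (ˈtu:.li) (ˈpad.dom) ta. Syllable 7 is left unfooted.
Foot heads (stressed positions): 1, 3, 5.
End Rule Rightmost: primary stress on the rightmost head = syllable 5.
Primary stress: syllable 5 → bu:b.te.tu:.li.ˈpad.dom.ta.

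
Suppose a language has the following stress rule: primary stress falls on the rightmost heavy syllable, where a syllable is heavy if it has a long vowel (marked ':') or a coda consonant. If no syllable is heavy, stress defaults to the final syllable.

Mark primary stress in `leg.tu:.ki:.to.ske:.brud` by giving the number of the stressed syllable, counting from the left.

Weights: 1 leg H, 2 tu: H, 3 ki: H, 4 to L, 5 ske: H, 6 brud H.
Heavy syllables in the domain: 1, 2, 3, 5, 6. The rightmost is syllable 6 (brud).
Primary stress: syllable 6 → leg.tu:.ki:.to.ske:.ˈbrud.

6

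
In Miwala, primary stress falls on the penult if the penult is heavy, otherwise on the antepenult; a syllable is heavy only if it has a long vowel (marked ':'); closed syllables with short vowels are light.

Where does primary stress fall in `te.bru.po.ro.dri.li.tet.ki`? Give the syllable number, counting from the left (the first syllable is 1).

6

Weights: 6 li L, 7 tet L, 8 ki L.
The penult (syllable 7, tet) is light, so stress falls on the antepenult (syllable 6, li).
Primary stress: syllable 6 → te.bru.po.ro.dri.ˈli.tet.ki.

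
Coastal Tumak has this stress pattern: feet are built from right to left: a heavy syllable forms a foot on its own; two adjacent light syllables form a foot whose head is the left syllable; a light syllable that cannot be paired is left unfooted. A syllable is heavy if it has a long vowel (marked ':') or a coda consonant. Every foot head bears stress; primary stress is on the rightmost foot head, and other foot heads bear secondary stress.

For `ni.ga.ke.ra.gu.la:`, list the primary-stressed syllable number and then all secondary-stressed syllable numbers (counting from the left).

primary 6, secondary 2, 4

Weights: 1 ni L, 2 ga L, 3 ke L, 4 ra L, 5 gu L, 6 la: H.
Parse right to left (heavy = foot alone; LL = one foot; stranded L unfooted): ni (ˈga.ke) (ˈra.gu) (ˈla:).
Foot heads: 2, 4, 6.
Primary stress on the rightmost head = syllable 6.
Secondary stress on 2, 4: ni.ˌga.ke.ˌra.gu.ˈla:.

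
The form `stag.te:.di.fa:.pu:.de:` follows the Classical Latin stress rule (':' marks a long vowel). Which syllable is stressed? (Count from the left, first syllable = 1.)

Classical Latin: stress the penult if heavy (long vowel or closed), else the antepenult.
Weights: 4 fa: H, 5 pu: H, 6 de: H.
The penult (syllable 5, pu:) is heavy, so it takes stress.
Stress on syllable 5: stag.te:.di.fa:.ˈpu:.de:.

5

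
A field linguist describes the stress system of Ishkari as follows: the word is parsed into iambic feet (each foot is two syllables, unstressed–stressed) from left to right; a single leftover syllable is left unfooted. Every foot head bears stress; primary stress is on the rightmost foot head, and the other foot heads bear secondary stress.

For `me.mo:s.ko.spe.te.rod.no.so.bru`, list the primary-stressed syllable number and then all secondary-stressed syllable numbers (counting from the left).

Parse left to right into iambic (σˈσ) feet: (me.ˈmo:s) (ko.ˈspe) (te.ˈrod) (no.ˈso) bru. Syllable 9 is left unfooted.
Foot heads (stressed positions): 2, 4, 6, 8.
End Rule Rightmost: primary stress on the rightmost head = syllable 8.
Secondary stress on 2, 4, 6: me.ˌmo:s.ko.ˌspe.te.ˌrod.no.ˈso.bru.

primary 8, secondary 2, 4, 6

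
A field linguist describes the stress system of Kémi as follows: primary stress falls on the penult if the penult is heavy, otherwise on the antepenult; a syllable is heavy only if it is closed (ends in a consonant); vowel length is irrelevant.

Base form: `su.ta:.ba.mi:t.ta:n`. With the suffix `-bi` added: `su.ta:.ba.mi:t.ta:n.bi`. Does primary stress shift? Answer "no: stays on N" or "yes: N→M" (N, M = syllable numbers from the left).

Base `su.ta:.ba.mi:t.ta:n` (5 syllables):
  Weights: 3 ba L, 4 mi:t H, 5 ta:n H.
  The penult (syllable 4, mi:t) is heavy, so it takes stress.
  → primary stress on syllable 4.
Suffixed `su.ta:.ba.mi:t.ta:n.bi` (6 syllables):
  Weights: 4 mi:t H, 5 ta:n H, 6 bi L.
  The penult (syllable 5, ta:n) is heavy, so it takes stress.
  → primary stress on syllable 5.

yes: 4→5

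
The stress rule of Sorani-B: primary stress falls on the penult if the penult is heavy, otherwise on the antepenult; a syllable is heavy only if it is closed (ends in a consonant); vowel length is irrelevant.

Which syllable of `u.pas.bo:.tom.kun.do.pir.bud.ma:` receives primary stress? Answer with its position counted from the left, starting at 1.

Weights: 7 pir H, 8 bud H, 9 ma: L.
The penult (syllable 8, bud) is heavy, so it takes stress.
Primary stress: syllable 8 → u.pas.bo:.tom.kun.do.pir.ˈbud.ma:.

8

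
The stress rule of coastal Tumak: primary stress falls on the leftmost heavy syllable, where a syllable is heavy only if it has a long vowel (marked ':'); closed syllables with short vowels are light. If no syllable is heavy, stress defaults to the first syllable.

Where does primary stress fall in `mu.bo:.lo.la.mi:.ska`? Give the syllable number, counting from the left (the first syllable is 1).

Weights: 1 mu L, 2 bo: H, 3 lo L, 4 la L, 5 mi: H, 6 ska L.
Heavy syllables in the domain: 2, 5. The leftmost is syllable 2 (bo:).
Primary stress: syllable 2 → mu.ˈbo:.lo.la.mi:.ska.

2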